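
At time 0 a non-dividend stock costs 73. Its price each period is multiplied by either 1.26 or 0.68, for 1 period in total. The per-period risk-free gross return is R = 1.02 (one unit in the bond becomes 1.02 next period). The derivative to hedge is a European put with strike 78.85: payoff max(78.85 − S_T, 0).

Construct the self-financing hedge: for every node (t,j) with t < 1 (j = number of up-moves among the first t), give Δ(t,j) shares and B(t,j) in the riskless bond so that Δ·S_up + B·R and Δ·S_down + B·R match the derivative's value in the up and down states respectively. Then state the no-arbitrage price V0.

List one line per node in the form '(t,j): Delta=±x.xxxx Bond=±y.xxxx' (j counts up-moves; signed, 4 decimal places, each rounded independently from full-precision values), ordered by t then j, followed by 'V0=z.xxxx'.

No-arbitrage ⇒ martingale measure with p* = (R−d)/(u−d) = 0.5862.
Terminal payoffs: V(1,0)=29.2100, V(1,1)=0.0000
  t=0,j=0: stock 73.0000 → up 91.9800 (V=0.0000), down 49.6400 (V=29.2100). Price 11.8499; hedge Δ=-0.6899, bond B=62.2120.
Check: Δ(0,0)·S0 + B(0,0) = 11.8499 = V0.

(0,0): Delta=-0.6899 Bond=62.2120
V0=11.8499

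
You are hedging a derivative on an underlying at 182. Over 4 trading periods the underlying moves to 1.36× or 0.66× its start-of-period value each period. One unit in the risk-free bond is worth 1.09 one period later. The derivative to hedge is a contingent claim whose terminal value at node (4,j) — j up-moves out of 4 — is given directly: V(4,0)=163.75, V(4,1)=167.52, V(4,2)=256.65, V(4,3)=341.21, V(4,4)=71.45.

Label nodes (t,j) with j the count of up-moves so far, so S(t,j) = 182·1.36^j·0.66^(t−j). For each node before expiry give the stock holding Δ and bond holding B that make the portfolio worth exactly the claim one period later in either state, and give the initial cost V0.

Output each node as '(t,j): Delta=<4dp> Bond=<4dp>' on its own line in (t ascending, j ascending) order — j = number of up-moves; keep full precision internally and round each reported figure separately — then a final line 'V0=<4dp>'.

No-arbitrage ⇒ martingale measure with p* = (R−d)/(u−d) = 0.6143.
At expiry t=4: V(4,0)=163.7500, V(4,1)=167.5200, V(4,2)=256.6500, V(4,3)=341.2100, V(4,4)=71.4500
(3,0): S=52.3243. Δ = (V_up−V_dn)/(S_up−S_dn) = (167.5200−163.7500)/(71.1610−34.5340) = 0.1029. V = [p*·167.5200 + (1−p*)·163.7500]/1.09 = 152.3540. B = V − Δ·S = 146.9683.
(3,1): S=107.8197. Δ = (V_up−V_dn)/(S_up−S_dn) = (256.6500−167.5200)/(146.6348−71.1610) = 1.1809. V = [p*·256.6500 + (1−p*)·167.5200]/1.09 = 203.9186. B = V − Δ·S = 76.5900.
(3,2): S=222.1740. Δ = (V_up−V_dn)/(S_up−S_dn) = (341.2100−256.6500)/(302.1566−146.6348) = 0.5437. V = [p*·341.2100 + (1−p*)·256.6500]/1.09 = 283.1138. B = V − Δ·S = 162.3138.
(3,3): S=457.8130. Δ = (V_up−V_dn)/(S_up−S_dn) = (71.4500−341.2100)/(622.6257−302.1566) = -0.8418. V = [p*·71.4500 + (1−p*)·341.2100]/1.09 = 161.0094. B = V − Δ·S = 546.3809.
(2,0): S=79.2792. Δ = (V_up−V_dn)/(S_up−S_dn) = (203.9186−152.3540)/(107.8197−52.3243) = 0.9292. V = [p*·203.9186 + (1−p*)·152.3540]/1.09 = 168.8343. B = V − Δ·S = 95.1706.
(2,1): S=163.3632. Δ = (V_up−V_dn)/(S_up−S_dn) = (283.1138−203.9186)/(222.1740−107.8197) = 0.6925. V = [p*·283.1138 + (1−p*)·203.9186]/1.09 = 231.7129. B = V − Δ·S = 118.5770.
(2,2): S=336.6272. Δ = (V_up−V_dn)/(S_up−S_dn) = (161.0094−283.1138)/(457.8130−222.1740) = -0.5182. V = [p*·161.0094 + (1−p*)·283.1138]/1.09 = 190.9237. B = V − Δ·S = 365.3584.
(1,0): S=120.1200. Δ = (V_up−V_dn)/(S_up−S_dn) = (231.7129−168.8343)/(163.3632−79.2792) = 0.7478. V = [p*·231.7129 + (1−p*)·168.8343]/1.09 = 190.3300. B = V − Δ·S = 100.5035.
(1,1): S=247.5200. Δ = (V_up−V_dn)/(S_up−S_dn) = (190.9237−231.7129)/(336.6272−163.3632) = -0.2354. V = [p*·190.9237 + (1−p*)·231.7129]/1.09 = 189.5933. B = V − Δ·S = 247.8636.
(0,0): S=182.0000. Δ = (V_up−V_dn)/(S_up−S_dn) = (189.5933−190.3300)/(247.5200−120.1200) = -0.0058. V = [p*·189.5933 + (1−p*)·190.3300]/1.09 = 174.1995. B = V − Δ·S = 175.2520.
Self-financing check: at every node Δ·S+B equals the discounted successor values.

(0,0): Delta=-0.0058 Bond=175.2520
(1,0): Delta=0.7478 Bond=100.5035
(1,1): Delta=-0.2354 Bond=247.8636
(2,0): Delta=0.9292 Bond=95.1706
(2,1): Delta=0.6925 Bond=118.5770
(2,2): Delta=-0.5182 Bond=365.3584
(3,0): Delta=0.1029 Bond=146.9683
(3,1): Delta=1.1809 Bond=76.5900
(3,2): Delta=0.5437 Bond=162.3138
(3,3): Delta=-0.8418 Bond=546.3809
V0=174.1995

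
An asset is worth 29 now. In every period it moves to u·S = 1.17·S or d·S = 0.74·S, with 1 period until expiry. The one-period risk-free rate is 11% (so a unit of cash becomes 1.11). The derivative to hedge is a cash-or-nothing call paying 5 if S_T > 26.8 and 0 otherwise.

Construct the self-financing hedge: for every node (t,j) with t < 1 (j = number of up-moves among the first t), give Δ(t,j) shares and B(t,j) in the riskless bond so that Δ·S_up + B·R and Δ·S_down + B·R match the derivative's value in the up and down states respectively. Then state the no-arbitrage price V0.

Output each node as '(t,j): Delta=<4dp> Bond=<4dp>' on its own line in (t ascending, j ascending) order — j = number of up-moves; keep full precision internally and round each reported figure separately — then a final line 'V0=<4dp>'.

(0,0): Delta=0.4010 Bond=-7.7519
V0=3.8760

Since d<R<u, set p* = (R−d)/(u−d) = 0.8605; price each node as the discounted p*-expectation of its children.
Terminal payoffs: V(1,0)=0.0000, V(1,1)=5.0000
(0,0): S=29.0000. Δ = (V_up−V_dn)/(S_up−S_dn) = (5.0000−0.0000)/(33.9300−21.4600) = 0.4010. V = [p*·5.0000 + (1−p*)·0.0000]/1.11 = 3.8760. B = V − Δ·S = -7.7519.
Each (Δ,B) replicates both successor values, so the strategy is self-financing and V0 is arbitrage-free.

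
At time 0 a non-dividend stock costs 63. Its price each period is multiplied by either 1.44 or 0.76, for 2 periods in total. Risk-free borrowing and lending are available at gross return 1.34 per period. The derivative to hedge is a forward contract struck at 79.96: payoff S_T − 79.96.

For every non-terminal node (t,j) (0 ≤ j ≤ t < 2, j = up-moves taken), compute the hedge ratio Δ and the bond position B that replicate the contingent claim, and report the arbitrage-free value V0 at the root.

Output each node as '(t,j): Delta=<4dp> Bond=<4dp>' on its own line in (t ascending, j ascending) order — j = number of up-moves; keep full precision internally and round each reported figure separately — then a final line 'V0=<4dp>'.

Under the risk-neutral measure, an up-move has probability p* = (R−d)/(u−d) = 0.8529 and values discount at R = 1.34.
Terminal values V(2,·): V(2,0)=-43.5712, V(2,1)=-11.0128, V(2,2)=50.6768
Node (1,0) S=47.8800: V=(p*·-11.0128+(1−p*)·-43.5712)/1.34=-11.7916; Δ=(-11.0128−-43.5712)/(68.9472−36.3888)=1.0000; B=V−Δ·S=-59.6716
Node (1,1) S=90.7200: V=(p*·50.6768+(1−p*)·-11.0128)/1.34=31.0484; Δ=(50.6768−-11.0128)/(130.6368−68.9472)=1.0000; B=V−Δ·S=-59.6716
Node (0,0) S=63.0000: V=(p*·31.0484+(1−p*)·-11.7916)/1.34=18.4689; Δ=(31.0484−-11.7916)/(90.7200−47.8800)=1.0000; B=V−Δ·S=-44.5311
Self-financing check: at every node Δ·S+B equals the discounted successor values.

(0,0): Delta=1.0000 Bond=-44.5311
(1,0): Delta=1.0000 Bond=-59.6716
(1,1): Delta=1.0000 Bond=-59.6716
V0=18.4689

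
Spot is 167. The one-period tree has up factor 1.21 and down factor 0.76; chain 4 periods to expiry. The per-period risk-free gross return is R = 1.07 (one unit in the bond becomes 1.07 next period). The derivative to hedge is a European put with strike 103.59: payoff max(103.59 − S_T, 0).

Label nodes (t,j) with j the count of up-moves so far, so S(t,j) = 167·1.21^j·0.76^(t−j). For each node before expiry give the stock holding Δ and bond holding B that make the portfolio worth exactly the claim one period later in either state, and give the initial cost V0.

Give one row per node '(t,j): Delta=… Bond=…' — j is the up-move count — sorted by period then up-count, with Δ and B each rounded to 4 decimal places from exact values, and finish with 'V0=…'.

(0,0): Delta=-0.0431 Bond=8.4880
(1,0): Delta=-0.1464 Bond=22.1901
(1,1): Delta=-0.0138 Bond=3.1625
(2,0): Delta=-0.4418 Bond=52.2336
(2,1): Delta=-0.0626 Bond=10.8768
(2,2): Delta=0.0000 Bond=0.0000
(3,0): Delta=-1.0000 Bond=96.8131
(3,1): Delta=-0.2834 Bond=37.4085
(3,2): Delta=0.0000 Bond=0.0000
(3,3): Delta=0.0000 Bond=0.0000
V0=1.2845

Risk-neutral probability p* = (R−d)/(u−d) = (1.07−0.76)/(1.21−0.76) = 0.6889.
Payoff layer (t=4): V(4,0)=47.8752, V(4,1)=14.8861, V(4,2)=0.0000, V(4,3)=0.0000, V(4,4)=0.0000
(3,0): S=73.3090. Δ = (V_up−V_dn)/(S_up−S_dn) = (14.8861−47.8752)/(88.7039−55.7148) = -1.0000. V = [p*·14.8861 + (1−p*)·47.8752]/1.07 = 23.5041. B = V − Δ·S = 96.8131.
(3,1): S=116.7156. Δ = (V_up−V_dn)/(S_up−S_dn) = (0.0000−14.8861)/(141.2259−88.7039) = -0.2834. V = [p*·0.0000 + (1−p*)·14.8861]/1.07 = 4.3283. B = V − Δ·S = 37.4085.
(3,2): S=185.8236. Δ = (V_up−V_dn)/(S_up−S_dn) = (0.0000−0.0000)/(224.8465−141.2259) = 0.0000. V = [p*·0.0000 + (1−p*)·0.0000]/1.07 = 0.0000. B = V − Δ·S = 0.0000.
(3,3): S=295.8507. Δ = (V_up−V_dn)/(S_up−S_dn) = (0.0000−0.0000)/(357.9793−224.8465) = 0.0000. V = [p*·0.0000 + (1−p*)·0.0000]/1.07 = 0.0000. B = V − Δ·S = 0.0000.
(2,0): S=96.4592. Δ = (V_up−V_dn)/(S_up−S_dn) = (4.3283−23.5041)/(116.7156−73.3090) = -0.4418. V = [p*·4.3283 + (1−p*)·23.5041]/1.07 = 9.6206. B = V − Δ·S = 52.2336.
(2,1): S=153.5732. Δ = (V_up−V_dn)/(S_up−S_dn) = (0.0000−4.3283)/(185.8236−116.7156) = -0.0626. V = [p*·0.0000 + (1−p*)·4.3283]/1.07 = 1.2585. B = V − Δ·S = 10.8768.
(2,2): S=244.5047. Δ = (V_up−V_dn)/(S_up−S_dn) = (0.0000−0.0000)/(295.8507−185.8236) = 0.0000. V = [p*·0.0000 + (1−p*)·0.0000]/1.07 = 0.0000. B = V − Δ·S = 0.0000.
(1,0): S=126.9200. Δ = (V_up−V_dn)/(S_up−S_dn) = (1.2585−9.6206)/(153.5732−96.4592) = -0.1464. V = [p*·1.2585 + (1−p*)·9.6206]/1.07 = 3.6075. B = V − Δ·S = 22.1901.
(1,1): S=202.0700. Δ = (V_up−V_dn)/(S_up−S_dn) = (0.0000−1.2585)/(244.5047−153.5732) = -0.0138. V = [p*·0.0000 + (1−p*)·1.2585]/1.07 = 0.3659. B = V − Δ·S = 3.1625.
(0,0): S=167.0000. Δ = (V_up−V_dn)/(S_up−S_dn) = (0.3659−3.6075)/(202.0700−126.9200) = -0.0431. V = [p*·0.3659 + (1−p*)·3.6075]/1.07 = 1.2845. B = V − Δ·S = 8.4880.
Check: Δ(0,0)·S0 + B(0,0) = 1.2845 = V0.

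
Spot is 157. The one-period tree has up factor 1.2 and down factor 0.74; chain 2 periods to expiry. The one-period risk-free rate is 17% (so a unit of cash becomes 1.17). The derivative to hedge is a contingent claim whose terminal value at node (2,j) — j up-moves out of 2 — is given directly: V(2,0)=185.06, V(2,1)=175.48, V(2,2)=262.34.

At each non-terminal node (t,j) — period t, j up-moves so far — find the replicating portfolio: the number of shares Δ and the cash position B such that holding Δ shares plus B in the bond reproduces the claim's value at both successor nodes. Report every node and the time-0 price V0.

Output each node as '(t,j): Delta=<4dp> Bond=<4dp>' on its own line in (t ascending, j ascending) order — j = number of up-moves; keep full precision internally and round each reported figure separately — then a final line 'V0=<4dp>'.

(0,0): Delta=0.9535 Bond=33.9627
(1,0): Delta=-0.1793 Bond=171.3430
(1,1): Delta=1.0023 Bond=30.5544
V0=183.6662

The replicating-portfolio and risk-neutral prices coincide; use p* = (1.17−0.74)/(1.2−0.74) = 0.9348 for the latter.
Terminal payoffs: V(2,0)=185.0600, V(2,1)=175.4800, V(2,2)=262.3400
  t=1,j=0: stock 116.1800 → up 139.4160 (V=175.4800), down 85.9732 (V=185.0600). Price 150.5169; hedge Δ=-0.1793, bond B=171.3430.
  t=1,j=1: stock 188.4000 → up 226.0800 (V=262.3400), down 139.4160 (V=175.4800). Price 219.3805; hedge Δ=1.0023, bond B=30.5544.
  t=0,j=0: stock 157.0000 → up 188.4000 (V=219.3805), down 116.1800 (V=150.5169). Price 183.6662; hedge Δ=0.9535, bond B=33.9627.
The time-0 hedge costs 183.6662, which is the no-arbitrage price.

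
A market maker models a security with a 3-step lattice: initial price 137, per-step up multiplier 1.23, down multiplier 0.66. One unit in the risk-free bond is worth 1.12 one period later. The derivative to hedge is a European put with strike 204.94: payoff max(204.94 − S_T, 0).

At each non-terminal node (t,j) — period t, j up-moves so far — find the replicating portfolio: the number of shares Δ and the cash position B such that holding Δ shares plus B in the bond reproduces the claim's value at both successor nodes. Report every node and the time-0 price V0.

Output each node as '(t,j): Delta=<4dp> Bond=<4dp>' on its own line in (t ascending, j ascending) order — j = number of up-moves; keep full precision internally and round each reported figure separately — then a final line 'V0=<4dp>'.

(0,0): Delta=-0.6676 Bond=119.0348
(1,0): Delta=-1.0000 Bond=163.3769
(1,1): Delta=-0.6249 Bond=126.1313
(2,0): Delta=-1.0000 Bond=182.9821
(2,1): Delta=-1.0000 Bond=182.9821
(2,2): Delta=-0.5768 Bond=131.2917
V0=27.5771

Since d<R<u, set p* = (R−d)/(u−d) = 0.8070; price each node as the discounted p*-expectation of its children.
At expiry t=3: V(3,0)=165.5530, V(3,1)=131.5370, V(3,2)=68.1436, V(3,3)=0.0000
(2,0): S=59.6772. Δ = (V_up−V_dn)/(S_up−S_dn) = (131.5370−165.5530)/(73.4030−39.3870) = -1.0000. V = [p*·131.5370 + (1−p*)·165.5530]/1.12 = 123.3049. B = V − Δ·S = 182.9821.
(2,1): S=111.2166. Δ = (V_up−V_dn)/(S_up−S_dn) = (68.1436−131.5370)/(136.7964−73.4030) = -1.0000. V = [p*·68.1436 + (1−p*)·131.5370]/1.12 = 71.7655. B = V − Δ·S = 182.9821.
(2,2): S=207.2673. Δ = (V_up−V_dn)/(S_up−S_dn) = (0.0000−68.1436)/(254.9388−136.7964) = -0.5768. V = [p*·0.0000 + (1−p*)·68.1436]/1.12 = 11.7415. B = V − Δ·S = 131.2917.
(1,0): S=90.4200. Δ = (V_up−V_dn)/(S_up−S_dn) = (71.7655−123.3049)/(111.2166−59.6772) = -1.0000. V = [p*·71.7655 + (1−p*)·123.3049]/1.12 = 72.9569. B = V − Δ·S = 163.3769.
(1,1): S=168.5100. Δ = (V_up−V_dn)/(S_up−S_dn) = (11.7415−71.7655)/(207.2673−111.2166) = -0.6249. V = [p*·11.7415 + (1−p*)·71.7655]/1.12 = 20.8260. B = V − Δ·S = 126.1313.
(0,0): S=137.0000. Δ = (V_up−V_dn)/(S_up−S_dn) = (20.8260−72.9569)/(168.5100−90.4200) = -0.6676. V = [p*·20.8260 + (1−p*)·72.9569]/1.12 = 27.5771. B = V − Δ·S = 119.0348.
The time-0 hedge costs 27.5771, which is the no-arbitrage price.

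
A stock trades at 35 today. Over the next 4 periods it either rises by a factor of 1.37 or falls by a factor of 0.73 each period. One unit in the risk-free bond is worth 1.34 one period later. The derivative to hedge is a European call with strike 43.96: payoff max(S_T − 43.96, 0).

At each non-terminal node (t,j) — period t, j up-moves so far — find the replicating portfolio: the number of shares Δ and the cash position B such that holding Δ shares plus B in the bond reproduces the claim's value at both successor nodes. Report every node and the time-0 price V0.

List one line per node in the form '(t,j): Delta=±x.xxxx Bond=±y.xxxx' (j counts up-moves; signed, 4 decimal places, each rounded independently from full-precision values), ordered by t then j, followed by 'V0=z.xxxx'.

(0,0): Delta=0.9769 Bond=-12.7880
(1,0): Delta=0.6726 Bond=-9.3616
(1,1): Delta=0.9848 Bond=-17.5183
(2,0): Delta=0.0000 Bond=0.0000
(2,1): Delta=0.6902 Bond=-13.1615
(2,2): Delta=0.9926 Bond=-23.9818
(3,0): Delta=0.0000 Bond=0.0000
(3,1): Delta=0.0000 Bond=0.0000
(3,2): Delta=0.7083 Bond=-18.5037
(3,3): Delta=1.0000 Bond=-32.8060
V0=21.4019

The replicating-portfolio and risk-neutral prices coincide; use p* = (1.34−0.73)/(1.37−0.73) = 0.9531 for the latter.
Terminal values V(4,·): V(4,0)=0.0000, V(4,1)=0.0000, V(4,2)=0.0000, V(4,3)=21.7381, V(4,4)=79.3364
(3,0): S=13.6156. Δ = (V_up−V_dn)/(S_up−S_dn) = (0.0000−0.0000)/(18.6534−9.9394) = 0.0000. V = [p*·0.0000 + (1−p*)·0.0000]/1.34 = 0.0000. B = V − Δ·S = 0.0000.
(3,1): S=25.5526. Δ = (V_up−V_dn)/(S_up−S_dn) = (0.0000−0.0000)/(35.0070−18.6534) = 0.0000. V = [p*·0.0000 + (1−p*)·0.0000]/1.34 = 0.0000. B = V − Δ·S = 0.0000.
(3,2): S=47.9548. Δ = (V_up−V_dn)/(S_up−S_dn) = (21.7381−0.0000)/(65.6981−35.0070) = 0.7083. V = [p*·21.7381 + (1−p*)·0.0000]/1.34 = 15.4620. B = V − Δ·S = -18.5037.
(3,3): S=89.9974. Δ = (V_up−V_dn)/(S_up−S_dn) = (79.3364−21.7381)/(123.2964−65.6981) = 1.0000. V = [p*·79.3364 + (1−p*)·21.7381]/1.34 = 57.1914. B = V − Δ·S = -32.8060.
(2,0): S=18.6515. Δ = (V_up−V_dn)/(S_up−S_dn) = (0.0000−0.0000)/(25.5526−13.6156) = 0.0000. V = [p*·0.0000 + (1−p*)·0.0000]/1.34 = 0.0000. B = V − Δ·S = 0.0000.
(2,1): S=35.0035. Δ = (V_up−V_dn)/(S_up−S_dn) = (15.4620−0.0000)/(47.9548−25.5526) = 0.6902. V = [p*·15.4620 + (1−p*)·0.0000]/1.34 = 10.9979. B = V − Δ·S = -13.1615.
(2,2): S=65.6915. Δ = (V_up−V_dn)/(S_up−S_dn) = (57.1914−15.4620)/(89.9974−47.9548) = 0.9926. V = [p*·57.1914 + (1−p*)·15.4620]/1.34 = 41.2204. B = V − Δ·S = -23.9818.
(1,0): S=25.5500. Δ = (V_up−V_dn)/(S_up−S_dn) = (10.9979−0.0000)/(35.0035−18.6515) = 0.6726. V = [p*·10.9979 + (1−p*)·0.0000]/1.34 = 7.8227. B = V − Δ·S = -9.3616.
(1,1): S=47.9500. Δ = (V_up−V_dn)/(S_up−S_dn) = (41.2204−10.9979)/(65.6915−35.0035) = 0.9848. V = [p*·41.2204 + (1−p*)·10.9979]/1.34 = 29.7043. B = V − Δ·S = -17.5183.
(0,0): S=35.0000. Δ = (V_up−V_dn)/(S_up−S_dn) = (29.7043−7.8227)/(47.9500−25.5500) = 0.9769. V = [p*·29.7043 + (1−p*)·7.8227]/1.34 = 21.4019. B = V − Δ·S = -12.7880.
Each (Δ,B) replicates both successor values, so the strategy is self-financing and V0 is arbitrage-free.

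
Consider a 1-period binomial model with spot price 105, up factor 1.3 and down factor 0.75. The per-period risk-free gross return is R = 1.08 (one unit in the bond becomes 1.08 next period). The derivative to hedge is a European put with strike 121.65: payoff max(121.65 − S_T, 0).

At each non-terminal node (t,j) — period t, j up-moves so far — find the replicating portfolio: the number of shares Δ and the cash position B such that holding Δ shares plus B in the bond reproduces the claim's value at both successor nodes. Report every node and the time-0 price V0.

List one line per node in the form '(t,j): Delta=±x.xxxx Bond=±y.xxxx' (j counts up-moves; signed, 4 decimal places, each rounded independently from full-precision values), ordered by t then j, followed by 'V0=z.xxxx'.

Risk-neutral probability p* = (R−d)/(u−d) = (1.08−0.75)/(1.3−0.75) = 0.6000.
Payoff layer (t=1): V(1,0)=42.9000, V(1,1)=0.0000
(0,0): S=105.0000. Δ = (V_up−V_dn)/(S_up−S_dn) = (0.0000−42.9000)/(136.5000−78.7500) = -0.7429. V = [p*·0.0000 + (1−p*)·42.9000]/1.08 = 15.8889. B = V − Δ·S = 93.8889.
Each (Δ,B) replicates both successor values, so the strategy is self-financing and V0 is arbitrage-free.

(0,0): Delta=-0.7429 Bond=93.8889
V0=15.8889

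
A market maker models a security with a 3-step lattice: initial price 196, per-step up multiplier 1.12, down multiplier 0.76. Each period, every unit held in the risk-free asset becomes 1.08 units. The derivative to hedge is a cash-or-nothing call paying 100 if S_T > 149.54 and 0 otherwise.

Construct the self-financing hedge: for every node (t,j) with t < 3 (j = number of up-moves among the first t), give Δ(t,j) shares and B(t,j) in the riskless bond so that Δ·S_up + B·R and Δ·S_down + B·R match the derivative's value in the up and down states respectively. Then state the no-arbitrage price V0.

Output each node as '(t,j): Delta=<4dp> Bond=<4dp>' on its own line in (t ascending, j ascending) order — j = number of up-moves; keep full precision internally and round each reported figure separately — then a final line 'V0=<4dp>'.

(0,0): Delta=0.2400 Bond=29.6190
(1,0): Delta=1.5348 Bond=-160.8833
(1,1): Delta=0.1302 Bond=56.0975
(2,0): Delta=0.0000 Bond=0.0000
(2,1): Delta=1.6650 Bond=-195.4733
(2,2): Delta=0.0000 Bond=92.5926
V0=76.6609

Since d<R<u, set p* = (R−d)/(u−d) = 0.8889; price each node as the discounted p*-expectation of its children.
Payoff layer (t=3): V(3,0)=0.0000, V(3,1)=0.0000, V(3,2)=100.0000, V(3,3)=100.0000
(2,0): S=113.2096. Δ = (V_up−V_dn)/(S_up−S_dn) = (0.0000−0.0000)/(126.7948−86.0393) = 0.0000. V = [p*·0.0000 + (1−p*)·0.0000]/1.08 = 0.0000. B = V − Δ·S = 0.0000.
(2,1): S=166.8352. Δ = (V_up−V_dn)/(S_up−S_dn) = (100.0000−0.0000)/(186.8554−126.7948) = 1.6650. V = [p*·100.0000 + (1−p*)·0.0000]/1.08 = 82.3045. B = V − Δ·S = -195.4733.
(2,2): S=245.8624. Δ = (V_up−V_dn)/(S_up−S_dn) = (100.0000−100.0000)/(275.3659−186.8554) = 0.0000. V = [p*·100.0000 + (1−p*)·100.0000]/1.08 = 92.5926. B = V − Δ·S = 92.5926.
(1,0): S=148.9600. Δ = (V_up−V_dn)/(S_up−S_dn) = (82.3045−0.0000)/(166.8352−113.2096) = 1.5348. V = [p*·82.3045 + (1−p*)·0.0000]/1.08 = 67.7404. B = V − Δ·S = -160.8833.
(1,1): S=219.5200. Δ = (V_up−V_dn)/(S_up−S_dn) = (92.5926−82.3045)/(245.8624−166.8352) = 0.1302. V = [p*·92.5926 + (1−p*)·82.3045]/1.08 = 84.6754. B = V − Δ·S = 56.0975.
(0,0): S=196.0000. Δ = (V_up−V_dn)/(S_up−S_dn) = (84.6754−67.7404)/(219.5200−148.9600) = 0.2400. V = [p*·84.6754 + (1−p*)·67.7404]/1.08 = 76.6609. B = V − Δ·S = 29.6190.
Check: Δ(0,0)·S0 + B(0,0) = 76.6609 = V0.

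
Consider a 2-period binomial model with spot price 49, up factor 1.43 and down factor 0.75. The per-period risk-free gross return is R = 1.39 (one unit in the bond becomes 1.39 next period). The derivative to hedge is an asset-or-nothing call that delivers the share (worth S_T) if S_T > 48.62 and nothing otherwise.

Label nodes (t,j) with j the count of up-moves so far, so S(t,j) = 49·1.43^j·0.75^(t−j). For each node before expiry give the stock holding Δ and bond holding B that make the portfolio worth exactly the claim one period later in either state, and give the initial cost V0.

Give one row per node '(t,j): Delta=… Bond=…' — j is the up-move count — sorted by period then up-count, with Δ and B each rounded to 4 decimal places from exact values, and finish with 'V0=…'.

(0,0): Delta=1.0350 Bond=-1.7647
(1,0): Delta=2.1029 Bond=-41.6995
(1,1): Delta=1.0000 Bond=0.0000
V0=48.9506

The replicating-portfolio and risk-neutral prices coincide; use p* = (1.39−0.75)/(1.43−0.75) = 0.9412 for the latter.
Payoff layer (t=2): V(2,0)=0.0000, V(2,1)=52.5525, V(2,2)=100.2001
Node (1,0) S=36.7500: V=(p*·52.5525+(1−p*)·0.0000)/1.39=35.5836; Δ=(52.5525−0.0000)/(52.5525−27.5625)=2.1029; B=V−Δ·S=-41.6995
Node (1,1) S=70.0700: V=(p*·100.2001+(1−p*)·52.5525)/1.39=70.0700; Δ=(100.2001−52.5525)/(100.2001−52.5525)=1.0000; B=V−Δ·S=0.0000
Node (0,0) S=49.0000: V=(p*·70.0700+(1−p*)·35.5836)/1.39=48.9506; Δ=(70.0700−35.5836)/(70.0700−36.7500)=1.0350; B=V−Δ·S=-1.7647
Each (Δ,B) replicates both successor values, so the strategy is self-financing and V0 is arbitrage-free.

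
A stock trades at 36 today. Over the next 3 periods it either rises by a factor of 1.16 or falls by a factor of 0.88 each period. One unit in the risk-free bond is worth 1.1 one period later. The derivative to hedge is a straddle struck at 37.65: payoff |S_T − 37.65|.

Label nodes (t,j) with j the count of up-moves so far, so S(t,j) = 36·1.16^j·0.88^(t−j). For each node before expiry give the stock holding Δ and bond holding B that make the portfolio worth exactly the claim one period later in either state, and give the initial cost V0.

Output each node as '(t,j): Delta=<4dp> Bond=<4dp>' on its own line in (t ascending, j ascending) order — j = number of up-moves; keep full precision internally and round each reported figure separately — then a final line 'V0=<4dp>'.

Under the risk-neutral measure, an up-move has probability p* = (R−d)/(u−d) = 0.7857 and values discount at R = 1.1.
Payoff layer (t=3): V(3,0)=13.1170, V(3,1)=5.3111, V(3,2)=4.9786, V(3,3)=18.5423
(2,0): S=27.8784. Δ = (V_up−V_dn)/(S_up−S_dn) = (5.3111−13.1170)/(32.3389−24.5330) = -1.0000. V = [p*·5.3111 + (1−p*)·13.1170]/1.1 = 6.3489. B = V − Δ·S = 34.2273.
(2,1): S=36.7488. Δ = (V_up−V_dn)/(S_up−S_dn) = (4.9786−5.3111)/(42.6286−32.3389) = -0.0323. V = [p*·4.9786 + (1−p*)·5.3111]/1.1 = 4.5908. B = V − Δ·S = 5.7781.
(2,2): S=48.4416. Δ = (V_up−V_dn)/(S_up−S_dn) = (18.5423−4.9786)/(56.1923−42.6286) = 1.0000. V = [p*·18.5423 + (1−p*)·4.9786]/1.1 = 14.2143. B = V − Δ·S = -34.2273.
(1,0): S=31.6800. Δ = (V_up−V_dn)/(S_up−S_dn) = (4.5908−6.3489)/(36.7488−27.8784) = -0.1982. V = [p*·4.5908 + (1−p*)·6.3489]/1.1 = 4.5159. B = V − Δ·S = 10.7949.
(1,1): S=41.7600. Δ = (V_up−V_dn)/(S_up−S_dn) = (14.2143−4.5908)/(48.4416−36.7488) = 0.8230. V = [p*·14.2143 + (1−p*)·4.5908]/1.1 = 11.0474. B = V − Δ·S = -23.3225.
(0,0): S=36.0000. Δ = (V_up−V_dn)/(S_up−S_dn) = (11.0474−4.5159)/(41.7600−31.6800) = 0.6480. V = [p*·11.0474 + (1−p*)·4.5159]/1.1 = 8.7707. B = V − Δ·S = -14.5560.
Self-financing check: at every node Δ·S+B equals the discounted successor values.

(0,0): Delta=0.6480 Bond=-14.5560
(1,0): Delta=-0.1982 Bond=10.7949
(1,1): Delta=0.8230 Bond=-23.3225
(2,0): Delta=-1.0000 Bond=34.2273
(2,1): Delta=-0.0323 Bond=5.7781
(2,2): Delta=1.0000 Bond=-34.2273
V0=8.7707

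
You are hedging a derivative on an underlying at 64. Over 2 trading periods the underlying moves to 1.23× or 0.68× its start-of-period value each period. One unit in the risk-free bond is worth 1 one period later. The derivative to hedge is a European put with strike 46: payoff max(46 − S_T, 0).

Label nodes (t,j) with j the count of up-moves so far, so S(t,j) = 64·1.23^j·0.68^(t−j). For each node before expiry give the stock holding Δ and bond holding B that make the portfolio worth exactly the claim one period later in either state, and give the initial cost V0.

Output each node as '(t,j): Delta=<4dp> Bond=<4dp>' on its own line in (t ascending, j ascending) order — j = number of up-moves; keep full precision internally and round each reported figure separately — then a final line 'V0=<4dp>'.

(0,0): Delta=-0.1949 Bond=15.3434
(1,0): Delta=-0.6854 Bond=36.6907
(1,1): Delta=0.0000 Bond=0.0000
V0=2.8691

Under the risk-neutral measure, an up-move has probability p* = (R−d)/(u−d) = 0.5818 and values discount at R = 1.
Terminal payoffs: V(2,0)=16.4064, V(2,1)=0.0000, V(2,2)=0.0000
(1,0): S=43.5200. Δ = (V_up−V_dn)/(S_up−S_dn) = (0.0000−16.4064)/(53.5296−29.5936) = -0.6854. V = [p*·0.0000 + (1−p*)·16.4064]/1 = 6.8609. B = V − Δ·S = 36.6907.
(1,1): S=78.7200. Δ = (V_up−V_dn)/(S_up−S_dn) = (0.0000−0.0000)/(96.8256−53.5296) = 0.0000. V = [p*·0.0000 + (1−p*)·0.0000]/1 = 0.0000. B = V − Δ·S = 0.0000.
(0,0): S=64.0000. Δ = (V_up−V_dn)/(S_up−S_dn) = (0.0000−6.8609)/(78.7200−43.5200) = -0.1949. V = [p*·0.0000 + (1−p*)·6.8609]/1 = 2.8691. B = V − Δ·S = 15.3434.
Check: Δ(0,0)·S0 + B(0,0) = 2.8691 = V0.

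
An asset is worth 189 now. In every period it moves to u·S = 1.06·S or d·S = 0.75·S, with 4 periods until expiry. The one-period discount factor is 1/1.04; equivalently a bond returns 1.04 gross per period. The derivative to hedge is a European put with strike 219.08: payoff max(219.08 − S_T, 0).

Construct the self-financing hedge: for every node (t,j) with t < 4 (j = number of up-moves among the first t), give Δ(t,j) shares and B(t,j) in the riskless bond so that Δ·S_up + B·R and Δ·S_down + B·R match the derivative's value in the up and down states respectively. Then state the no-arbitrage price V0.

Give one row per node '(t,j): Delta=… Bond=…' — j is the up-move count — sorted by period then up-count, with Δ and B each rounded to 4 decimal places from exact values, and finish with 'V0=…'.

(0,0): Delta=-0.7574 Bond=154.2080
(1,0): Delta=-1.0000 Bond=194.7613
(1,1): Delta=-0.7456 Bond=158.0049
(2,0): Delta=-1.0000 Bond=202.5518
(2,1): Delta=-1.0000 Bond=202.5518
(2,2): Delta=-0.7332 Bond=161.6888
(3,0): Delta=-1.0000 Bond=210.6538
(3,1): Delta=-1.0000 Bond=210.6538
(3,2): Delta=-1.0000 Bond=210.6538
(3,3): Delta=-0.7202 Bond=165.2255
V0=11.0547

No-arbitrage ⇒ martingale measure with p* = (R−d)/(u−d) = 0.9355.
Payoff layer (t=4): V(4,0)=159.2792, V(4,1)=134.5616, V(4,2)=99.6273, V(4,3)=50.2535, V(4,4)=0.0000
Node (3,0) S=79.7344: V=(p*·134.5616+(1−p*)·159.2792)/1.04=130.9195; Δ=(134.5616−159.2792)/(84.5184−59.8008)=-1.0000; B=V−Δ·S=210.6538
Node (3,1) S=112.6912: V=(p*·99.6273+(1−p*)·134.5616)/1.04=97.9626; Δ=(99.6273−134.5616)/(119.4527−84.5184)=-1.0000; B=V−Δ·S=210.6538
Node (3,2) S=159.2703: V=(p*·50.2535+(1−p*)·99.6273)/1.04=51.3835; Δ=(50.2535−99.6273)/(168.8265−119.4527)=-1.0000; B=V−Δ·S=210.6538
Node (3,3) S=225.1020: V=(p*·0.0000+(1−p*)·50.2535)/1.04=3.1175; Δ=(0.0000−50.2535)/(238.6081−168.8265)=-0.7202; B=V−Δ·S=165.2255
Node (2,0) S=106.3125: V=(p*·97.9626+(1−p*)·130.9195)/1.04=96.2393; Δ=(97.9626−130.9195)/(112.6913−79.7344)=-1.0000; B=V−Δ·S=202.5518
Node (2,1) S=150.2550: V=(p*·51.3835+(1−p*)·97.9626)/1.04=52.2968; Δ=(51.3835−97.9626)/(159.2703−112.6912)=-1.0000; B=V−Δ·S=202.5518
Node (2,2) S=212.3604: V=(p*·3.1175+(1−p*)·51.3835)/1.04=5.9917; Δ=(3.1175−51.3835)/(225.1020−159.2703)=-0.7332; B=V−Δ·S=161.6888
Node (1,0) S=141.7500: V=(p*·52.2968+(1−p*)·96.2393)/1.04=53.0113; Δ=(52.2968−96.2393)/(150.2550−106.3125)=-1.0000; B=V−Δ·S=194.7613
Node (1,1) S=200.3400: V=(p*·5.9917+(1−p*)·52.2968)/1.04=8.6338; Δ=(5.9917−52.2968)/(212.3604−150.2550)=-0.7456; B=V−Δ·S=158.0049
Node (0,0) S=189.0000: V=(p*·8.6338+(1−p*)·53.0113)/1.04=11.0547; Δ=(8.6338−53.0113)/(200.3400−141.7500)=-0.7574; B=V−Δ·S=154.2080
Each (Δ,B) replicates both successor values, so the strategy is self-financing and V0 is arbitrage-free.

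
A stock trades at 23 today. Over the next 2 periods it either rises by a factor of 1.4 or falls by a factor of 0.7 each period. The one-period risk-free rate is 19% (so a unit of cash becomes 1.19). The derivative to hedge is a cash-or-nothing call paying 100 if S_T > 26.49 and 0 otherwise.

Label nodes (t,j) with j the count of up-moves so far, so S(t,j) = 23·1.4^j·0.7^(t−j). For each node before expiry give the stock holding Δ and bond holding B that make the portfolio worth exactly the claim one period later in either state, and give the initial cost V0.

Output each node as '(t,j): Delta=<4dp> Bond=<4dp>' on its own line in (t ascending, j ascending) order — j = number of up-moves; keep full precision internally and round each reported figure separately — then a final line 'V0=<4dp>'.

(0,0): Delta=3.6536 Bond=-49.4315
(1,0): Delta=0.0000 Bond=0.0000
(1,1): Delta=4.4366 Bond=-84.0336
V0=34.6021

Under the risk-neutral measure, an up-move has probability p* = (R−d)/(u−d) = 0.7000 and values discount at R = 1.19.
Payoff layer (t=2): V(2,0)=0.0000, V(2,1)=0.0000, V(2,2)=100.0000
  t=1,j=0: stock 16.1000 → up 22.5400 (V=0.0000), down 11.2700 (V=0.0000). Price 0.0000; hedge Δ=0.0000, bond B=0.0000.
  t=1,j=1: stock 32.2000 → up 45.0800 (V=100.0000), down 22.5400 (V=0.0000). Price 58.8235; hedge Δ=4.4366, bond B=-84.0336.
  t=0,j=0: stock 23.0000 → up 32.2000 (V=58.8235), down 16.1000 (V=0.0000). Price 34.6021; hedge Δ=3.6536, bond B=-49.4315.
Check: Δ(0,0)·S0 + B(0,0) = 34.6021 = V0.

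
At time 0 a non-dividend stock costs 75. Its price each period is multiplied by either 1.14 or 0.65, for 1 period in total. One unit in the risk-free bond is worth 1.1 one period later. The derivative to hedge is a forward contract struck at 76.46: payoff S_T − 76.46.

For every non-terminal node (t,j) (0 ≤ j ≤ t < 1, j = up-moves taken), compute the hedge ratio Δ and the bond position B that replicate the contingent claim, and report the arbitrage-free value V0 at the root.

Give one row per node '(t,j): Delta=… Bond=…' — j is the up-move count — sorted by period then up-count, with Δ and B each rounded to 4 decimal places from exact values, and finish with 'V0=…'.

The replicating-portfolio and risk-neutral prices coincide; use p* = (1.1−0.65)/(1.14−0.65) = 0.9184 for the latter.
Terminal payoffs: V(1,0)=-27.7100, V(1,1)=9.0400
Node (0,0) S=75.0000: V=(p*·9.0400+(1−p*)·-27.7100)/1.1=5.4909; Δ=(9.0400−-27.7100)/(85.5000−48.7500)=1.0000; B=V−Δ·S=-69.5091
Each (Δ,B) replicates both successor values, so the strategy is self-financing and V0 is arbitrage-free.

(0,0): Delta=1.0000 Bond=-69.5091
V0=5.4909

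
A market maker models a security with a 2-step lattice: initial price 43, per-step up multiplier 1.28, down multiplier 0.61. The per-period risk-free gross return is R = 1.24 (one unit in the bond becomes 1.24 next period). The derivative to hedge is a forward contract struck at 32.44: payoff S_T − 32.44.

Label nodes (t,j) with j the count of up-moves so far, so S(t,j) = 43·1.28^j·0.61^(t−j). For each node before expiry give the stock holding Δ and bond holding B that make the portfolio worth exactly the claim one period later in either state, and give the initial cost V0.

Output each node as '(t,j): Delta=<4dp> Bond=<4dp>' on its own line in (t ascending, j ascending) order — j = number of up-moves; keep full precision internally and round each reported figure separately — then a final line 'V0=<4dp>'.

(0,0): Delta=1.0000 Bond=-21.0978
(1,0): Delta=1.0000 Bond=-26.1613
(1,1): Delta=1.0000 Bond=-26.1613
V0=21.9022

Under the risk-neutral measure, an up-move has probability p* = (R−d)/(u−d) = 0.9403 and values discount at R = 1.24.
Payoff layer (t=2): V(2,0)=-16.4397, V(2,1)=1.1344, V(2,2)=38.0112
Node (1,0) S=26.2300: V=(p*·1.1344+(1−p*)·-16.4397)/1.24=0.0687; Δ=(1.1344−-16.4397)/(33.5744−16.0003)=1.0000; B=V−Δ·S=-26.1613
Node (1,1) S=55.0400: V=(p*·38.0112+(1−p*)·1.1344)/1.24=28.8787; Δ=(38.0112−1.1344)/(70.4512−33.5744)=1.0000; B=V−Δ·S=-26.1613
Node (0,0) S=43.0000: V=(p*·28.8787+(1−p*)·0.0687)/1.24=21.9022; Δ=(28.8787−0.0687)/(55.0400−26.2300)=1.0000; B=V−Δ·S=-21.0978
The time-0 hedge costs 21.9022, which is the no-arbitrage price.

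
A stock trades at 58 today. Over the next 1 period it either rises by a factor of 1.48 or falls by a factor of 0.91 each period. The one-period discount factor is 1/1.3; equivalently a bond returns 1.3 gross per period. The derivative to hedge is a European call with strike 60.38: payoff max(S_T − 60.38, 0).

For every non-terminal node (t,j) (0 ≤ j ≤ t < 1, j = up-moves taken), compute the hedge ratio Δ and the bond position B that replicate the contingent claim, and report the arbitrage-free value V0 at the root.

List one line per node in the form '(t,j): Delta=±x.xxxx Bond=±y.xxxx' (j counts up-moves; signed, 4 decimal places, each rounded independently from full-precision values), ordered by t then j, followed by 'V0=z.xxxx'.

(0,0): Delta=0.7701 Bond=-31.2667
V0=13.4000

Risk-neutral probability p* = (R−d)/(u−d) = (1.3−0.91)/(1.48−0.91) = 0.6842.
Terminal payoffs: V(1,0)=0.0000, V(1,1)=25.4600
  t=0,j=0: stock 58.0000 → up 85.8400 (V=25.4600), down 52.7800 (V=0.0000). Price 13.4000; hedge Δ=0.7701, bond B=-31.2667.
The time-0 hedge costs 13.4000, which is the no-arbitrage price.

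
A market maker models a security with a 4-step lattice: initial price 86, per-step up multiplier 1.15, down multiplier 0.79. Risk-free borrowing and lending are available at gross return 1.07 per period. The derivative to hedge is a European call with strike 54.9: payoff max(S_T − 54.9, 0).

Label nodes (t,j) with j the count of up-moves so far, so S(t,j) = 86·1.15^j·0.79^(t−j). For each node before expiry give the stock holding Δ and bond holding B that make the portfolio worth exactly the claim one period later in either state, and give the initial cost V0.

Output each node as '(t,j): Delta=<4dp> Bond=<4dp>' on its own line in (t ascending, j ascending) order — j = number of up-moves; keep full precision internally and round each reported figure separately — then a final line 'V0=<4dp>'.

(0,0): Delta=0.9769 Bond=-39.6996
(1,0): Delta=0.8973 Bond=-37.0685
(1,1): Delta=0.9926 Bond=-44.0243
(2,0): Delta=0.6050 Bond=-23.9747
(2,1): Delta=0.9547 Bond=-44.1457
(2,2): Delta=1.0000 Bond=-47.9518
(3,0): Delta=0.0000 Bond=0.0000
(3,1): Delta=0.7237 Bond=-32.9823
(3,2): Delta=1.0000 Bond=-51.3084
(3,3): Delta=1.0000 Bond=-51.3084
V0=44.3168

No-arbitrage ⇒ martingale measure with p* = (R−d)/(u−d) = 0.7778.
Payoff layer (t=4): V(4,0)=0.0000, V(4,1)=0.0000, V(4,2)=16.0820, V(4,3)=48.4282, V(4,4)=95.5145
(3,0): S=42.4014. Δ = (V_up−V_dn)/(S_up−S_dn) = (0.0000−0.0000)/(48.7616−33.4971) = 0.0000. V = [p*·0.0000 + (1−p*)·0.0000]/1.07 = 0.0000. B = V − Δ·S = 0.0000.
(3,1): S=61.7235. Δ = (V_up−V_dn)/(S_up−S_dn) = (16.0820−0.0000)/(70.9820−48.7616) = 0.7237. V = [p*·16.0820 + (1−p*)·0.0000]/1.07 = 11.6899. B = V − Δ·S = -32.9823.
(3,2): S=89.8506. Δ = (V_up−V_dn)/(S_up−S_dn) = (48.4282−16.0820)/(103.3282−70.9820) = 1.0000. V = [p*·48.4282 + (1−p*)·16.0820]/1.07 = 38.5422. B = V − Δ·S = -51.3084.
(3,3): S=130.7952. Δ = (V_up−V_dn)/(S_up−S_dn) = (95.5145−48.4282)/(150.4145−103.3282) = 1.0000. V = [p*·95.5145 + (1−p*)·48.4282]/1.07 = 79.4868. B = V − Δ·S = -51.3084.
(2,0): S=53.6726. Δ = (V_up−V_dn)/(S_up−S_dn) = (11.6899−0.0000)/(61.7235−42.4014) = 0.6050. V = [p*·11.6899 + (1−p*)·0.0000]/1.07 = 8.4974. B = V − Δ·S = -23.9747.
(2,1): S=78.1310. Δ = (V_up−V_dn)/(S_up−S_dn) = (38.5422−11.6899)/(89.8506−61.7235) = 0.9547. V = [p*·38.5422 + (1−p*)·11.6899]/1.07 = 30.4440. B = V − Δ·S = -44.1457.
(2,2): S=113.7350. Δ = (V_up−V_dn)/(S_up−S_dn) = (79.4868−38.5422)/(130.7952−89.8506) = 1.0000. V = [p*·79.4868 + (1−p*)·38.5422]/1.07 = 65.7832. B = V − Δ·S = -47.9518.
(1,0): S=67.9400. Δ = (V_up−V_dn)/(S_up−S_dn) = (30.4440−8.4974)/(78.1310−53.6726) = 0.8973. V = [p*·30.4440 + (1−p*)·8.4974]/1.07 = 23.8943. B = V − Δ·S = -37.0685.
(1,1): S=98.9000. Δ = (V_up−V_dn)/(S_up−S_dn) = (65.7832−30.4440)/(113.7350−78.1310) = 0.9926. V = [p*·65.7832 + (1−p*)·30.4440]/1.07 = 54.1402. B = V − Δ·S = -44.0243.
(0,0): S=86.0000. Δ = (V_up−V_dn)/(S_up−S_dn) = (54.1402−23.8943)/(98.9000−67.9400) = 0.9769. V = [p*·54.1402 + (1−p*)·23.8943]/1.07 = 44.3168. B = V − Δ·S = -39.6996.
The time-0 hedge costs 44.3168, which is the no-arbitrage price.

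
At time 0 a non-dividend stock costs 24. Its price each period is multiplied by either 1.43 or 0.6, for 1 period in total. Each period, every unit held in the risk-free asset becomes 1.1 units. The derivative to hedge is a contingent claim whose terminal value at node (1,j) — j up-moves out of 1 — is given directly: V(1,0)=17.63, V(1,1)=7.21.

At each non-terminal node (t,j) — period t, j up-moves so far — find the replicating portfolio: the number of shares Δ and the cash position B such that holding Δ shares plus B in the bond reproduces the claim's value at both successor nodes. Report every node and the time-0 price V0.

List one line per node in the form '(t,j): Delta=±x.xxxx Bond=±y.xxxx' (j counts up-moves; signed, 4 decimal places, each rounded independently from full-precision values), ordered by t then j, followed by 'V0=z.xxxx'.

No-arbitrage ⇒ martingale measure with p* = (R−d)/(u−d) = 0.6024.
Payoff layer (t=1): V(1,0)=17.6300, V(1,1)=7.2100
(0,0): S=24.0000. Δ = (V_up−V_dn)/(S_up−S_dn) = (7.2100−17.6300)/(34.3200−14.4000) = -0.5231. V = [p*·7.2100 + (1−p*)·17.6300]/1.1 = 10.3208. B = V − Δ·S = 22.8750.
The time-0 hedge costs 10.3208, which is the no-arbitrage price.

(0,0): Delta=-0.5231 Bond=22.8750
V0=10.3208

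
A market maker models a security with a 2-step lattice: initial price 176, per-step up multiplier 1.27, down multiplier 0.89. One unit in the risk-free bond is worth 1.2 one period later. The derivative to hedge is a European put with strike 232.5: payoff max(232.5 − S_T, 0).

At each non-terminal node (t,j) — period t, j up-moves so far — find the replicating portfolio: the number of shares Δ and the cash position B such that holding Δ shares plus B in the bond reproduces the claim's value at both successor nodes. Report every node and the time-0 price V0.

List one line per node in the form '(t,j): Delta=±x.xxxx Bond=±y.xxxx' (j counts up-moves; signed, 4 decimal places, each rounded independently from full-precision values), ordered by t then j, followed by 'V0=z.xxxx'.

The replicating-portfolio and risk-neutral prices coincide; use p* = (1.2−0.89)/(1.27−0.89) = 0.8158 for the latter.
At expiry t=2: V(2,0)=93.0904, V(2,1)=33.5672, V(2,2)=0.0000
(1,0): S=156.6400. Δ = (V_up−V_dn)/(S_up−S_dn) = (33.5672−93.0904)/(198.9328−139.4096) = -1.0000. V = [p*·33.5672 + (1−p*)·93.0904]/1.2 = 37.1100. B = V − Δ·S = 193.7500.
(1,1): S=223.5200. Δ = (V_up−V_dn)/(S_up−S_dn) = (0.0000−33.5672)/(283.8704−198.9328) = -0.3952. V = [p*·0.0000 + (1−p*)·33.5672]/1.2 = 5.1529. B = V − Δ·S = 93.4876.
(0,0): S=176.0000. Δ = (V_up−V_dn)/(S_up−S_dn) = (5.1529−37.1100)/(223.5200−156.6400) = -0.4778. V = [p*·5.1529 + (1−p*)·37.1100]/1.2 = 9.1998. B = V − Δ·S = 93.2975.
Self-financing check: at every node Δ·S+B equals the discounted successor values.

(0,0): Delta=-0.4778 Bond=93.2975
(1,0): Delta=-1.0000 Bond=193.7500
(1,1): Delta=-0.3952 Bond=93.4876
V0=9.1998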